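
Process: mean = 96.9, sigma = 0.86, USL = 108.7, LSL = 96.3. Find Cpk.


Cpu = (USL - mean) / (3*sigma) = (108.7 - 96.9) / (3*0.86) = 4.5736
Cpl = (mean - LSL) / (3*sigma) = (96.9 - 96.3) / (3*0.86) = 0.2326
Cpk = min(Cpu, Cpl) = 0.2326

0.2326


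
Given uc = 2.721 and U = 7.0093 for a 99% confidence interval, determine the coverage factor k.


k = U / uc
k = 7.0093 / 2.721
k = 2.576

2.576


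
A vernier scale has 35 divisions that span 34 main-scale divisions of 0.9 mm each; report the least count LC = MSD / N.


LC = MSD / n_div
= 0.9 / 35
= 0.0257

0.0257


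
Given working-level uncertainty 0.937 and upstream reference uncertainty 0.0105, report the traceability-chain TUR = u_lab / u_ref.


TUR = u_lab / u_ref
= 0.937 / 0.0105
= 89.2381

89.2381


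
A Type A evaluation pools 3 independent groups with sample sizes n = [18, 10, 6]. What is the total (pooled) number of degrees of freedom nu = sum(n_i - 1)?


nu = sum_i (n_i - 1)
nu = ((18 - 1) + (10 - 1) + (6 - 1))
nu = 17 + 9 + 5
nu = 31

31


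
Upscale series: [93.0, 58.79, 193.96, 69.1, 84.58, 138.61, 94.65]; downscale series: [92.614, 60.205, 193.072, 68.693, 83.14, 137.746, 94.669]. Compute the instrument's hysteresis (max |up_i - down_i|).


|93.0 - 92.614| = 0.3860
|58.79 - 60.205| = 1.4150
|193.96 - 193.072| = 0.8880
|69.1 - 68.693| = 0.4070
|84.58 - 83.14| = 1.4400
|138.61 - 137.746| = 0.8640
|94.65 - 94.669| = 0.0190
hysteresis = max(diffs) = 1.4400

1.4400


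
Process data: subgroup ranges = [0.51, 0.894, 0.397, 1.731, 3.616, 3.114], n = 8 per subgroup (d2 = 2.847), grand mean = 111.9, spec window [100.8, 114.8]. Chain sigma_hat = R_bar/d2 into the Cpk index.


R_bar = (0.51 + 0.894 + 0.397 + 1.731 + 3.616 + 3.114) / 6 = 1.7103333
sigma = R_bar / d2 = 1.7103333 / 2.847 = 0.60074932
Cp = (USL - LSL)/(6*sigma) = (114.8 - 100.8)/(6*0.60074932) = 3.8840
Cpu = (114.8 - 111.9)/(3*0.60074932) = 1.6091
Cpl = (111.9 - 100.8)/(3*0.60074932) = 6.1590
Cpk = min(Cpu, Cpl) = 1.6091

1.6091


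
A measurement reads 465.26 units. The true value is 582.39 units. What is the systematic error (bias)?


Systematic error = measured - true
= 465.26 - 582.39
= -117.1300

-117.1300


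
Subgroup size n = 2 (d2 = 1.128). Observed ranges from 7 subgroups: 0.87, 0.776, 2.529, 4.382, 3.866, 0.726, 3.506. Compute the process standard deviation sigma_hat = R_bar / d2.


R_bar = (0.87 + 0.776 + 2.529 + 4.382 + 3.866 + 0.726 + 3.506) / 7
R_bar = 16.655 / 7 = 2.3792857
sigma_hat = R_bar / d2 = 2.3792857 / 1.128 = 2.1093

2.1093


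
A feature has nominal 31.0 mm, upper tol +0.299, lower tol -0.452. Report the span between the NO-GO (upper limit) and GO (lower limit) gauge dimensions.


GO = nominal - lower_tol (smallest hole = maximum material condition)
GO = 31.0 - 0.452 = 30.548
NO-GO = nominal + upper_tol (largest hole = least material condition)
NO-GO = 31.0 + 0.299 = 31.299
spread = NO-GO - GO = 31.299 - 30.548 = 0.7510

0.7510


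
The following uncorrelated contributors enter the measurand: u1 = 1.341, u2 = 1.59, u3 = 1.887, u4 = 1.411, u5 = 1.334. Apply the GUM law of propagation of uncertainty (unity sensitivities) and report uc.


uc = sqrt(1.341^2 + 1.59^2 + 1.887^2 + 1.411^2 + 1.334^2)
uc = sqrt(11.657627)
uc = 3.4143

3.4143


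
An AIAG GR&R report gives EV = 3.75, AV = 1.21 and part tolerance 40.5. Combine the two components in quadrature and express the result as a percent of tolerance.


GRR = sqrt(EV^2 + AV^2) = sqrt(3.75^2 + 1.21^2) = 3.9403807
%GRR = GRR / tol * 100 = 3.9403807 / 40.5 * 100
%GRR = 9.7293

9.7293


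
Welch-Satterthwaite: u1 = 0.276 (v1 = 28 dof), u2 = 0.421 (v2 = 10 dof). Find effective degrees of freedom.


uc = sqrt(u1^2 + u2^2) = sqrt(0.276^2 + 0.421^2) = 0.5034054
v_eff = uc^4 / (u1^4/v1 + u2^4/v2)
= 0.5034054^4 / (0.276^4/28 + 0.421^4/10)
= 0.064220174 / 0.0033486795
v_eff = 19.1778

19.1778


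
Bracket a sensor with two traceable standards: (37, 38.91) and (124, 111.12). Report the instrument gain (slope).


slope = (y2 - y1) / (x2 - x1)
= (111.12 - 38.91) / (124 - 37)
= 72.2100 / 87
= 0.8300

0.8300


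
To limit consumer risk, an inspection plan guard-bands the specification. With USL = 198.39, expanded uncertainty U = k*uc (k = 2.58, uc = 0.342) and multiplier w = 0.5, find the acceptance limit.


U = k * uc = 2.58 * 0.342 = 0.88236
guard band g = w * U = 0.5 * 0.88236 = 0.44118
AL = USL - g = 198.39 - 0.44118
AL = 197.9488

197.9488


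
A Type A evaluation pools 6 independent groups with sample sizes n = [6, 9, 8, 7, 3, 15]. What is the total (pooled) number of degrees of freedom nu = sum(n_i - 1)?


nu = sum_i (n_i - 1)
nu = ((6 - 1) + (9 - 1) + (8 - 1) + (7 - 1) + (3 - 1) + (15 - 1))
nu = 5 + 8 + 7 + 6 + 2 + 14
nu = 42

42


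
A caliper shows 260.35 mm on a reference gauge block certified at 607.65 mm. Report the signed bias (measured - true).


Systematic error = measured - true
= 260.35 - 607.65
= -347.3000

-347.3000


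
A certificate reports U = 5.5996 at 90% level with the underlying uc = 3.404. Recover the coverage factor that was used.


k = U / uc
k = 5.5996 / 3.404
k = 1.645

1.645


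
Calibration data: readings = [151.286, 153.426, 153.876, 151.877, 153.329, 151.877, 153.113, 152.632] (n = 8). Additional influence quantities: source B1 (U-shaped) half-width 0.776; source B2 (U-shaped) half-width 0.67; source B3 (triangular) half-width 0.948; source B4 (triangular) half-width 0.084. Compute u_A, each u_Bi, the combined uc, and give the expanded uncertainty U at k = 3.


mean = (151.286 + 153.426 + 153.876 + 151.877 + 153.329 + 151.877 + 153.113 + 152.632) / 8 = 152.677
s = sqrt(sum((x - mean)^2)/(n-1)) = 0.91266548
u_A = s / sqrt(n) = 0.91266548 / sqrt(8) = 0.32267597
u_B1 = 0.776 / sqrt(2) = 0.54871486
u_B2 = 0.67 / sqrt(2) = 0.47376154
u_B3 = 0.948 / sqrt(6) = 0.38701938
u_B4 = 0.084 / sqrt(6) = 0.034292856
uc = sqrt(0.32267597^2 + 0.54871486^2 + 0.47376154^2 + 0.38701938^2 + 0.034292856^2) = 0.88352576
U = k * uc = 3 * 0.88352576
U = 2.6506

2.6506


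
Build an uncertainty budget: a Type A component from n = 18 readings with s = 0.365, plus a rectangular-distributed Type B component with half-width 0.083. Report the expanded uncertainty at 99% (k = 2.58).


u_A = s / sqrt(n) = 0.365 / sqrt(18) = 0.086031325
u_B = half_width / sqrt(3) = 0.083 / sqrt(3) = 0.047920072
uc = sqrt(u_A^2 + u_B^2) = sqrt(0.086031325^2 + 0.047920072^2) = 0.098477013
U = k * uc = 2.58 * 0.098477013
U = 0.2541

0.2541


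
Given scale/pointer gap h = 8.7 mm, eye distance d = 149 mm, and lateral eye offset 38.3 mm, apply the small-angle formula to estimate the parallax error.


error = h * offset / d
= 8.7 * 38.3 / 149
= 2.2363

2.2363


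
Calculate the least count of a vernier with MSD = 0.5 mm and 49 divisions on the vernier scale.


LC = MSD / n_div
= 0.5 / 49
= 0.0102

0.0102


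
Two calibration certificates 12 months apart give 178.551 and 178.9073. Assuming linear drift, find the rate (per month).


rate = (v2 - v1) / months
= (178.9073 - 178.551) / 12
= 0.3563 / 12
= 0.0297

0.0297


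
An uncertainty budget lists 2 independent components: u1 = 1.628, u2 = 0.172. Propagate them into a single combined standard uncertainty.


uc = sqrt(1.628^2 + 0.172^2)
uc = sqrt(2.679968)
uc = 1.6371

1.6371


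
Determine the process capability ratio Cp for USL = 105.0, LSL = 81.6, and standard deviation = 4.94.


Cp = (USL - LSL) / (6 * sigma)
= (105.0 - 81.6) / (6 * 4.94)
= 23.4000 / 29.6400
= 0.7895

0.7895


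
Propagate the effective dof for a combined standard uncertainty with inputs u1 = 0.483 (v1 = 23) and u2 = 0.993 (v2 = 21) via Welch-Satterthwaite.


uc = sqrt(u1^2 + u2^2) = sqrt(0.483^2 + 0.993^2) = 1.1042364
v_eff = uc^4 / (u1^4/v1 + u2^4/v2)
= 1.1042364^4 / (0.483^4/23 + 0.993^4/21)
= 1.4867852 / 0.048665899
v_eff = 30.5509

30.5509


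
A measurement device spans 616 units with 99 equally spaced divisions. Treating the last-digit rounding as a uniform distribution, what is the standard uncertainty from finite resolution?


resolution = range / divisions
resolution = 616 / 99 = 6.2222222
u_res = resolution / (2*sqrt(3))
u_res = 6.2222222 / 3.4641016
u_res = 1.7962

1.7962


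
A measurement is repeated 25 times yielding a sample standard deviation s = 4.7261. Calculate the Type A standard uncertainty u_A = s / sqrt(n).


u_A = s / sqrt(n)
u_A = 4.7261 / sqrt(25)
u_A = 4.7261 / 5
u_A = 0.9452

0.9452


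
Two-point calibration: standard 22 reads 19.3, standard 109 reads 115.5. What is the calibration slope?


slope = (y2 - y1) / (x2 - x1)
= (115.5 - 19.3) / (109 - 22)
= 96.2000 / 87
= 1.1057

1.1057


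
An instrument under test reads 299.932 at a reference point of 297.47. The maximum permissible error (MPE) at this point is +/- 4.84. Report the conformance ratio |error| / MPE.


e = indication - reference = 299.932 - 297.47 = 2.4620
|e| = 2.4620
ratio = |e| / MPE = 2.4620 / 4.84
ratio = 0.5087

0.5087


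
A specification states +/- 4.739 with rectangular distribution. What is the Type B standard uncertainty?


u_B = half_width / sqrt(3)
u_B = 4.739 / 1.7320508
u_B = 2.7361

2.7361


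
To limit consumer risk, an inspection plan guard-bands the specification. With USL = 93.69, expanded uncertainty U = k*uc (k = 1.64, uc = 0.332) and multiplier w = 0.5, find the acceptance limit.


U = k * uc = 1.64 * 0.332 = 0.54448
guard band g = w * U = 0.5 * 0.54448 = 0.27224
AL = USL - g = 93.69 - 0.27224
AL = 93.4178

93.4178


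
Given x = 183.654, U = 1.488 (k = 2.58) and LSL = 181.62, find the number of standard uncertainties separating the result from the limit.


u = U / k = 1.488 / 2.58 = 0.57674419
margin = |LSL - x| = |181.62 - 183.654| = 2.034
z = margin / u = 2.034 / 0.57674419
z = 3.5267

3.5267


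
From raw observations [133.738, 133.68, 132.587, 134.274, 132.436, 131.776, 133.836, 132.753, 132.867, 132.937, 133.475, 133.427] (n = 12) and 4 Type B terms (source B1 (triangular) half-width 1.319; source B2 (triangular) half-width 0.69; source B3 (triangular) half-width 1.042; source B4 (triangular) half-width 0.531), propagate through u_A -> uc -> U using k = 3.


mean = (133.738 + 133.68 + 132.587 + 134.274 + 132.436 + 131.776 + 133.836 + 132.753 + 132.867 + 132.937 + 133.475 + 133.427) / 12 = 133.1488333
s = sqrt(sum((x - mean)^2)/(n-1)) = 0.7097158
u_A = s / sqrt(n) = 0.7097158 / sqrt(12) = 0.2048773
u_B1 = 1.319 / sqrt(6) = 0.5384795
u_B2 = 0.69 / sqrt(6) = 0.28169132
u_B3 = 1.042 / sqrt(6) = 0.42539472
u_B4 = 0.531 / sqrt(6) = 0.21677984
uc = sqrt(0.2048773^2 + 0.5384795^2 + 0.28169132^2 + 0.42539472^2 + 0.21677984^2) = 0.79952426
U = k * uc = 3 * 0.79952426
U = 2.3986

2.3986


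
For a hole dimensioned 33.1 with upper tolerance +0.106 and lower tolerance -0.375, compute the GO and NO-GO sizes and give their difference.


GO = nominal - lower_tol (smallest hole = maximum material condition)
GO = 33.1 - 0.375 = 32.725
NO-GO = nominal + upper_tol (largest hole = least material condition)
NO-GO = 33.1 + 0.106 = 33.206
spread = NO-GO - GO = 33.206 - 32.725 = 0.4810

0.4810


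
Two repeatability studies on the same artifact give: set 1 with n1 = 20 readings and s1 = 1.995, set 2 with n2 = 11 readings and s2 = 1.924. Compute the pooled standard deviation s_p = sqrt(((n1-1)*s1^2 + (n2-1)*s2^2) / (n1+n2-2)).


s_p = sqrt(((n1-1)*s1^2 + (n2-1)*s2^2) / (n1+n2-2))
numerator = (20-1)*1.995^2 + (11-1)*1.924^2 = 75.620475 + 37.01776 = 112.63824
denominator = 20 + 11 - 2 = 29
s_p^2 = 112.63824 / 29 = 3.8840772
s_p = sqrt(3.8840772) = 1.9708

1.9708


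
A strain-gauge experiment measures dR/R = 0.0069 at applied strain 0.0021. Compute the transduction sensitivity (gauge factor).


GF = (dR/R) / epsilon
= 0.0069 / 0.0021
= 3.2857

3.2857


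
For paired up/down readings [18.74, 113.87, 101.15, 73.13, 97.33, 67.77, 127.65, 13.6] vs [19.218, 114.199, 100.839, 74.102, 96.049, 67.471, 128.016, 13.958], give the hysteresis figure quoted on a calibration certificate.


|18.74 - 19.218| = 0.4780
|113.87 - 114.199| = 0.3290
|101.15 - 100.839| = 0.3110
|73.13 - 74.102| = 0.9720
|97.33 - 96.049| = 1.2810
|67.77 - 67.471| = 0.2990
|127.65 - 128.016| = 0.3660
|13.6 - 13.958| = 0.3580
hysteresis = max(diffs) = 1.2810

1.2810


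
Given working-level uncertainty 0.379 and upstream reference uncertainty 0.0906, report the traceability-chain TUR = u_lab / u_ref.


TUR = u_lab / u_ref
= 0.379 / 0.0906
= 4.1832

4.1832


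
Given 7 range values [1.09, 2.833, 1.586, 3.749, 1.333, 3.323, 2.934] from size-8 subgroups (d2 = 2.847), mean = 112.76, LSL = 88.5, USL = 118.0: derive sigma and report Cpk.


R_bar = (1.09 + 2.833 + 1.586 + 3.749 + 1.333 + 3.323 + 2.934) / 7 = 2.4068571
sigma = R_bar / d2 = 2.4068571 / 2.847 = 0.84540116
Cp = (USL - LSL)/(6*sigma) = (118.0 - 88.5)/(6*0.84540116) = 5.8158
Cpu = (118.0 - 112.76)/(3*0.84540116) = 2.0661
Cpl = (112.76 - 88.5)/(3*0.84540116) = 9.5655
Cpk = min(Cpu, Cpl) = 2.0661

2.0661


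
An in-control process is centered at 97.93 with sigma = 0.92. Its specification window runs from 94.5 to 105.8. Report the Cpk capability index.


Cpu = (USL - mean) / (3*sigma) = (105.8 - 97.93) / (3*0.92) = 2.8514
Cpl = (mean - LSL) / (3*sigma) = (97.93 - 94.5) / (3*0.92) = 1.2428
Cpk = min(Cpu, Cpl) = 1.2428

1.2428


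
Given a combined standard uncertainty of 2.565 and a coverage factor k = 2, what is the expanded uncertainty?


U = k * uc
U = 2 * 2.565
U = 5.1300

5.1300


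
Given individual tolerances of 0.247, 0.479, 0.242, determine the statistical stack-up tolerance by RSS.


RSS = sqrt(0.247^2 + 0.479^2 + 0.242^2)
= sqrt(0.349014)
= 0.5908

0.5908


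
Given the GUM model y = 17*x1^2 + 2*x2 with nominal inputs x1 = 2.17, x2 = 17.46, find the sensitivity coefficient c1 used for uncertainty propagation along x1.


y = 17*x1^2 + 2*x2
dy/dx1 = 2*17*x1
Evaluate at x1 = 2.17: c1 = 34 * 2.17
c1 = 73.7800

73.7800


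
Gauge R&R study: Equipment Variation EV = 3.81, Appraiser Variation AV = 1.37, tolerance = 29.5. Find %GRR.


GRR = sqrt(EV^2 + AV^2) = sqrt(3.81^2 + 1.37^2) = 4.048827
%GRR = GRR / tol * 100 = 4.048827 / 29.5 * 100
%GRR = 13.7248

13.7248


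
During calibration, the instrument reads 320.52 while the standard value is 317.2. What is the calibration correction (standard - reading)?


Correction = standard - reading
= 317.2 - 320.52
= -3.3200

-3.3200


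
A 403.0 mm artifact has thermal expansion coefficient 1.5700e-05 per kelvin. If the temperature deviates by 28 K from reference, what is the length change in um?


dL = L * alpha * dT
= 403.0 * 1.5700e-05 * 28
= 0.1771588 mm
dL_um = 0.1771588 * 1000 = 177.1588 um

177.1588


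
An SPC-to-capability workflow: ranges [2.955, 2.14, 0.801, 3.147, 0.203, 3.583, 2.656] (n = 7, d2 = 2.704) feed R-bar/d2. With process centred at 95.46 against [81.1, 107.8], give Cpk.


R_bar = (2.955 + 2.14 + 0.801 + 3.147 + 0.203 + 3.583 + 2.656) / 7 = 2.2121429
sigma = R_bar / d2 = 2.2121429 / 2.704 = 0.81810018
Cp = (USL - LSL)/(6*sigma) = (107.8 - 81.1)/(6*0.81810018) = 5.4394
Cpu = (107.8 - 95.46)/(3*0.81810018) = 5.0279
Cpl = (95.46 - 81.1)/(3*0.81810018) = 5.8510
Cpk = min(Cpu, Cpl) = 5.0279

5.0279


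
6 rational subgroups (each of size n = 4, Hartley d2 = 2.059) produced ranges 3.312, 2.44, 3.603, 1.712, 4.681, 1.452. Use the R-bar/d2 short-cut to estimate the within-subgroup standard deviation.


R_bar = (3.312 + 2.44 + 3.603 + 1.712 + 4.681 + 1.452) / 6
R_bar = 17.2 / 6 = 2.8666667
sigma_hat = R_bar / d2 = 2.8666667 / 2.059 = 1.3923

1.3923


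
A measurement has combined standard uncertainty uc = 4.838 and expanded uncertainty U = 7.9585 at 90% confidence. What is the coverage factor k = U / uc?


k = U / uc
k = 7.9585 / 4.838
k = 1.645

1.645


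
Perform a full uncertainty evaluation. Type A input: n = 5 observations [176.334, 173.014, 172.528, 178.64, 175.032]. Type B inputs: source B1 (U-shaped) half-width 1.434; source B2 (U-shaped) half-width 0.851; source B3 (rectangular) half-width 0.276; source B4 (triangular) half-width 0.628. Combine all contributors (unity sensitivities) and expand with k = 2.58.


mean = (176.334 + 173.014 + 172.528 + 178.64 + 175.032) / 5 = 175.1096
s = sqrt(sum((x - mean)^2)/(n-1)) = 2.5012546
u_A = s / sqrt(n) = 2.5012546 / sqrt(5) = 1.1185951
u_B1 = 1.434 / sqrt(2) = 1.0139911
u_B2 = 0.851 / sqrt(2) = 0.60174787
u_B3 = 0.276 / sqrt(3) = 0.15934867
u_B4 = 0.628 / sqrt(6) = 0.25637993
uc = sqrt(1.1185951^2 + 1.0139911^2 + 0.60174787^2 + 0.15934867^2 + 0.25637993^2) = 1.6530747
U = k * uc = 2.58 * 1.6530747
U = 4.2649

4.2649


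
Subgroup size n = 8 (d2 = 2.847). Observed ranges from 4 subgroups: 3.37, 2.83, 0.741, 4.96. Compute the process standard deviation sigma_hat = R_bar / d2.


R_bar = (3.37 + 2.83 + 0.741 + 4.96) / 4
R_bar = 11.901 / 4 = 2.97525
sigma_hat = R_bar / d2 = 2.97525 / 2.847 = 1.0450

1.0450


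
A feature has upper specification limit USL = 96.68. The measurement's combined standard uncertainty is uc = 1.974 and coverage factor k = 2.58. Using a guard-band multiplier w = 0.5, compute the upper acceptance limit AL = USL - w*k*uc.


U = k * uc = 2.58 * 1.974 = 5.09292
guard band g = w * U = 0.5 * 5.09292 = 2.54646
AL = USL - g = 96.68 - 2.54646
AL = 94.1335

94.1335


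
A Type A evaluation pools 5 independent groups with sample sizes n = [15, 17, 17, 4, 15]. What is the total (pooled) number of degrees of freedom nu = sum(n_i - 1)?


nu = sum_i (n_i - 1)
nu = ((15 - 1) + (17 - 1) + (17 - 1) + (4 - 1) + (15 - 1))
nu = 14 + 16 + 16 + 3 + 14
nu = 63

63


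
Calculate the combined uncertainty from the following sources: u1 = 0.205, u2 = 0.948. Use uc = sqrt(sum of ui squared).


uc = sqrt(0.205^2 + 0.948^2)
uc = sqrt(0.940729)
uc = 0.9699

0.9699


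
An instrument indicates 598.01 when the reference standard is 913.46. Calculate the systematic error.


Systematic error = measured - true
= 598.01 - 913.46
= -315.4500

-315.4500


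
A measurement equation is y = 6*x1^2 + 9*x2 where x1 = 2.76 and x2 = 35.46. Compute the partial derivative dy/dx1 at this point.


y = 6*x1^2 + 9*x2
dy/dx1 = 2*6*x1
Evaluate at x1 = 2.76: c1 = 12 * 2.76
c1 = 33.1200

33.1200


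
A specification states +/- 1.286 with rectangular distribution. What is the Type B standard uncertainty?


u_B = half_width / sqrt(3)
u_B = 1.286 / 1.7320508
u_B = 0.7425

0.7425


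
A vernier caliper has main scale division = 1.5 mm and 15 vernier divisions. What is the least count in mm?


LC = MSD / n_div
= 1.5 / 15
= 0.1000

0.1000


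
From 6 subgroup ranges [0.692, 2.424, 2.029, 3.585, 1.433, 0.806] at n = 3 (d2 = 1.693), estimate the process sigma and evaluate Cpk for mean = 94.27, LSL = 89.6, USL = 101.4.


R_bar = (0.692 + 2.424 + 2.029 + 3.585 + 1.433 + 0.806) / 6 = 1.8281667
sigma = R_bar / d2 = 1.8281667 / 1.693 = 1.0798386
Cp = (USL - LSL)/(6*sigma) = (101.4 - 89.6)/(6*1.0798386) = 1.8213
Cpu = (101.4 - 94.27)/(3*1.0798386) = 2.2009
Cpl = (94.27 - 89.6)/(3*1.0798386) = 1.4416
Cpk = min(Cpu, Cpl) = 1.4416

1.4416


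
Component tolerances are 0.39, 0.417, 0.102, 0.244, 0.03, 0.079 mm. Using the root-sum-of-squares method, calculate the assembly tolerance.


RSS = sqrt(0.39^2 + 0.417^2 + 0.102^2 + 0.244^2 + 0.03^2 + 0.079^2)
= sqrt(0.40307)
= 0.6349

0.6349


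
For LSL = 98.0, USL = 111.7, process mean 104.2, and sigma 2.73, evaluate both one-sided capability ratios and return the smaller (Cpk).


Cpu = (USL - mean) / (3*sigma) = (111.7 - 104.2) / (3*2.73) = 0.9158
Cpl = (mean - LSL) / (3*sigma) = (104.2 - 98.0) / (3*2.73) = 0.7570
Cpk = min(Cpu, Cpl) = 0.7570

0.7570


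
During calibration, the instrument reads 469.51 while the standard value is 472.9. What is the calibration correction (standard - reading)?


Correction = standard - reading
= 472.9 - 469.51
= 3.3900

3.3900


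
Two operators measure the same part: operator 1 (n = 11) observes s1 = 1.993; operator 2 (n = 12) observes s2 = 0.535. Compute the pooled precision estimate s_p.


s_p = sqrt(((n1-1)*s1^2 + (n2-1)*s2^2) / (n1+n2-2))
numerator = (11-1)*1.993^2 + (12-1)*0.535^2 = 39.72049 + 3.148475 = 42.868965
denominator = 11 + 12 - 2 = 21
s_p^2 = 42.868965 / 21 = 2.0413793
s_p = sqrt(2.0413793) = 1.4288

1.4288


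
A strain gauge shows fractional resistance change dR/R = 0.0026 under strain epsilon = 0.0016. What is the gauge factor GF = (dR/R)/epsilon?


GF = (dR/R) / epsilon
= 0.0026 / 0.0016
= 1.6250

1.6250


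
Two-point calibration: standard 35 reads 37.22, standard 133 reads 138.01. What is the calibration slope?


slope = (y2 - y1) / (x2 - x1)
= (138.01 - 37.22) / (133 - 35)
= 100.7900 / 98
= 1.0285

1.0285


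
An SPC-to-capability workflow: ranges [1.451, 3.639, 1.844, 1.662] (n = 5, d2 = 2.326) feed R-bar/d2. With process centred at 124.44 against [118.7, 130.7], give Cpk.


R_bar = (1.451 + 3.639 + 1.844 + 1.662) / 4 = 2.149
sigma = R_bar / d2 = 2.149 / 2.326 = 0.9239037
Cp = (USL - LSL)/(6*sigma) = (130.7 - 118.7)/(6*0.9239037) = 2.1647
Cpu = (130.7 - 124.44)/(3*0.9239037) = 2.2585
Cpl = (124.44 - 118.7)/(3*0.9239037) = 2.0709
Cpk = min(Cpu, Cpl) = 2.0709

2.0709


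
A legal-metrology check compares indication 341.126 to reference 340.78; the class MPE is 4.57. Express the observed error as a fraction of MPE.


e = indication - reference = 341.126 - 340.78 = 0.3460
|e| = 0.3460
ratio = |e| / MPE = 0.3460 / 4.57
ratio = 0.0757

0.0757


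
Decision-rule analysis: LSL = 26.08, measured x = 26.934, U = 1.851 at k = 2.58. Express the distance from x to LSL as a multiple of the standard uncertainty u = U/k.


u = U / k = 1.851 / 2.58 = 0.71744186
margin = |LSL - x| = |26.08 - 26.934| = 0.854
z = margin / u = 0.854 / 0.71744186
z = 1.1903

1.1903


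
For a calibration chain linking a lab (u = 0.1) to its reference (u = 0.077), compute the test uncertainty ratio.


TUR = u_lab / u_ref
= 0.1 / 0.077
= 1.2987

1.2987


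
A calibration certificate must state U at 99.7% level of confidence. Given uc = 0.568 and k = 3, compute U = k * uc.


U = k * uc
U = 3 * 0.568
U = 1.7040

1.7040


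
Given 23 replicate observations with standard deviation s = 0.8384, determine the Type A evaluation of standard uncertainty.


u_A = s / sqrt(n)
u_A = 0.8384 / sqrt(23)
u_A = 0.8384 / 4.7958315
u_A = 0.1748

0.1748


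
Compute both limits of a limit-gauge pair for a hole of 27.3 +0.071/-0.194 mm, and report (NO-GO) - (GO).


GO = nominal - lower_tol (smallest hole = maximum material condition)
GO = 27.3 - 0.194 = 27.106
NO-GO = nominal + upper_tol (largest hole = least material condition)
NO-GO = 27.3 + 0.071 = 27.371
spread = NO-GO - GO = 27.371 - 27.106 = 0.2650

0.2650


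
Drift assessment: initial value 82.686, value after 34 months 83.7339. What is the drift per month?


rate = (v2 - v1) / months
= (83.7339 - 82.686) / 34
= 1.0479 / 34
= 0.0308

0.0308


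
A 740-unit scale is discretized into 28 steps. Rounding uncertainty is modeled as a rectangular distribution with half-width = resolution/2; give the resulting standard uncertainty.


resolution = range / divisions
resolution = 740 / 28 = 26.428571
u_res = resolution / (2*sqrt(3))
u_res = 26.428571 / 3.4641016
u_res = 7.6293

7.6293


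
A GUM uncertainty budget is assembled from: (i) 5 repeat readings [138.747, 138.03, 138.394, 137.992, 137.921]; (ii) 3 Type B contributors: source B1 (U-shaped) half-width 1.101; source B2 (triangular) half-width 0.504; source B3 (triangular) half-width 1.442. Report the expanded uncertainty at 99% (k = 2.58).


mean = (138.747 + 138.03 + 138.394 + 137.992 + 137.921) / 5 = 138.2168
s = sqrt(sum((x - mean)^2)/(n-1)) = 0.34836719
u_A = s / sqrt(n) = 0.34836719 / sqrt(5) = 0.15579454
u_B1 = 1.101 / sqrt(2) = 0.77852457
u_B2 = 0.504 / sqrt(6) = 0.20575714
u_B3 = 1.442 / sqrt(6) = 0.58869403
uc = sqrt(0.15579454^2 + 0.77852457^2 + 0.20575714^2 + 0.58869403^2) = 1.0095886
U = k * uc = 2.58 * 1.0095886
U = 2.6047

2.6047


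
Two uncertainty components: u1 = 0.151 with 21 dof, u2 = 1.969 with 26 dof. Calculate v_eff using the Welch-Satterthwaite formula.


uc = sqrt(u1^2 + u2^2) = sqrt(0.151^2 + 1.969^2) = 1.9747815
v_eff = uc^4 / (u1^4/v1 + u2^4/v2)
= 1.9747815^4 / (0.151^4/21 + 1.969^4/26)
= 15.208143 / 0.57813347
v_eff = 26.3056

26.3056


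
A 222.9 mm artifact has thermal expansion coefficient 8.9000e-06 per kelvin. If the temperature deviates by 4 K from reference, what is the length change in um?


dL = L * alpha * dT
= 222.9 * 8.9000e-06 * 4
= 0.0079352 mm
dL_um = 0.0079352 * 1000 = 7.9352 um

7.9352


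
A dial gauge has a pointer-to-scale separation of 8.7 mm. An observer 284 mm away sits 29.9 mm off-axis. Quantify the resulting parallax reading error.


error = h * offset / d
= 8.7 * 29.9 / 284
= 0.9160

0.9160


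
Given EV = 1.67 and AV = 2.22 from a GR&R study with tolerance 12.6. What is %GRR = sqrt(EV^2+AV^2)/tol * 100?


GRR = sqrt(EV^2 + AV^2) = sqrt(1.67^2 + 2.22^2) = 2.7780029
%GRR = GRR / tol * 100 = 2.7780029 / 12.6 * 100
%GRR = 22.0476

22.0476


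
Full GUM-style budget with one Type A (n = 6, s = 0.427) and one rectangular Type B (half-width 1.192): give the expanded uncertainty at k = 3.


u_A = s / sqrt(n) = 0.427 / sqrt(6) = 0.17432202
u_B = half_width / sqrt(3) = 1.192 / sqrt(3) = 0.68820152
uc = sqrt(u_A^2 + u_B^2) = sqrt(0.17432202^2 + 0.68820152^2) = 0.70993626
U = k * uc = 3 * 0.70993626
U = 2.1298

2.1298


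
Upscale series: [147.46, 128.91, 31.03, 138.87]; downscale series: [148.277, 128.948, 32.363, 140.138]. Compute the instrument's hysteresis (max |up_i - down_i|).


|147.46 - 148.277| = 0.8170
|128.91 - 128.948| = 0.0380
|31.03 - 32.363| = 1.3330
|138.87 - 140.138| = 1.2680
hysteresis = max(diffs) = 1.3330

1.3330


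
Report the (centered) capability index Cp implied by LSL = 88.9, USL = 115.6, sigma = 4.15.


Cp = (USL - LSL) / (6 * sigma)
= (115.6 - 88.9) / (6 * 4.15)
= 26.7000 / 24.9000
= 1.0723

1.0723


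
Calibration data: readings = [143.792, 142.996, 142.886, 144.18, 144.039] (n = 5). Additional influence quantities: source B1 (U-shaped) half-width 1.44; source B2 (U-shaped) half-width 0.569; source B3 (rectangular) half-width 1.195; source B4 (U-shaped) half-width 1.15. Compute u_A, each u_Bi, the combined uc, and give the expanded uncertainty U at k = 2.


mean = (143.792 + 142.996 + 142.886 + 144.18 + 144.039) / 5 = 143.5786
s = sqrt(sum((x - mean)^2)/(n-1)) = 0.59964723
u_A = s / sqrt(n) = 0.59964723 / sqrt(5) = 0.26817039
u_B1 = 1.44 / sqrt(2) = 1.0182338
u_B2 = 0.569 / sqrt(2) = 0.40234376
u_B3 = 1.195 / sqrt(3) = 0.68993357
u_B4 = 1.15 / sqrt(2) = 0.8131728
uc = sqrt(0.26817039^2 + 1.0182338^2 + 0.40234376^2 + 0.68993357^2 + 0.8131728^2) = 1.5517262
U = k * uc = 2 * 1.5517262
U = 3.1035

3.1035


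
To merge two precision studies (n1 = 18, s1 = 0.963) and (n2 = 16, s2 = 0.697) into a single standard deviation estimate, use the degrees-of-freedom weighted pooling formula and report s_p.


s_p = sqrt(((n1-1)*s1^2 + (n2-1)*s2^2) / (n1+n2-2))
numerator = (18-1)*0.963^2 + (16-1)*0.697^2 = 15.765273 + 7.287135 = 23.052408
denominator = 18 + 16 - 2 = 32
s_p^2 = 23.052408 / 32 = 0.72038775
s_p = sqrt(0.72038775) = 0.8488

0.8488


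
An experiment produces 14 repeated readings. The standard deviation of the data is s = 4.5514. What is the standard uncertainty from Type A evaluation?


u_A = s / sqrt(n)
u_A = 4.5514 / sqrt(14)
u_A = 4.5514 / 3.7416574
u_A = 1.2164

1.2164


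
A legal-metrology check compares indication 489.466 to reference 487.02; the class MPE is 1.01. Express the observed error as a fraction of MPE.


e = indication - reference = 489.466 - 487.02 = 2.4460
|e| = 2.4460
ratio = |e| / MPE = 2.4460 / 1.01
ratio = 2.4218

2.4218


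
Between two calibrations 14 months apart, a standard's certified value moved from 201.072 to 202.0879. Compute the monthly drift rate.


rate = (v2 - v1) / months
= (202.0879 - 201.072) / 14
= 1.0159 / 14
= 0.0726

0.0726


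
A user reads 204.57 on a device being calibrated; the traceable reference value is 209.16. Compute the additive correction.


Correction = standard - reading
= 209.16 - 204.57
= 4.5900

4.5900


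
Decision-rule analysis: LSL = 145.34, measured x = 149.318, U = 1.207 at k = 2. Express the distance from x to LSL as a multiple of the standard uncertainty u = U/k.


u = U / k = 1.207 / 2 = 0.6035
margin = |LSL - x| = |145.34 - 149.318| = 3.978
z = margin / u = 3.978 / 0.6035
z = 6.5915

6.5915


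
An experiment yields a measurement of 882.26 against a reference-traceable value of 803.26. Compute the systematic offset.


Systematic error = measured - true
= 882.26 - 803.26
= 79.0000

79.0000


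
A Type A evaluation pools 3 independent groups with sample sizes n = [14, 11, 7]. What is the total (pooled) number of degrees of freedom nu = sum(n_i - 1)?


nu = sum_i (n_i - 1)
nu = ((14 - 1) + (11 - 1) + (7 - 1))
nu = 13 + 10 + 6
nu = 29

29


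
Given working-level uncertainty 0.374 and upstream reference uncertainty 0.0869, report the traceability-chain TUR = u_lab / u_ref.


TUR = u_lab / u_ref
= 0.374 / 0.0869
= 4.3038

4.3038


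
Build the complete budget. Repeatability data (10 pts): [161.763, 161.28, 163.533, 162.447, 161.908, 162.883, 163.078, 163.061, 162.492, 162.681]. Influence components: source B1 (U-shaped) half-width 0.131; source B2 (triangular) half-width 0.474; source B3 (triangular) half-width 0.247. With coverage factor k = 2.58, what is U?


mean = (161.763 + 161.28 + 163.533 + 162.447 + 161.908 + 162.883 + 163.078 + 163.061 + 162.492 + 162.681) / 10 = 162.5126
s = sqrt(sum((x - mean)^2)/(n-1)) = 0.68949759
u_A = s / sqrt(n) = 0.68949759 / sqrt(10) = 0.21803828
u_B1 = 0.131 / sqrt(2) = 0.092630988
u_B2 = 0.474 / sqrt(6) = 0.19350969
u_B3 = 0.247 / sqrt(6) = 0.10083733
uc = sqrt(0.21803828^2 + 0.092630988^2 + 0.19350969^2 + 0.10083733^2) = 0.32207974
U = k * uc = 2.58 * 0.32207974
U = 0.8310

0.8310


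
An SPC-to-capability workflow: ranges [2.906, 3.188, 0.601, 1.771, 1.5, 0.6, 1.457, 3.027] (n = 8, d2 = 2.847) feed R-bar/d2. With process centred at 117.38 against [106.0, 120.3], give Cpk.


R_bar = (2.906 + 3.188 + 0.601 + 1.771 + 1.5 + 0.6 + 1.457 + 3.027) / 8 = 1.88125
sigma = R_bar / d2 = 1.88125 / 2.847 = 0.66078328
Cp = (USL - LSL)/(6*sigma) = (120.3 - 106.0)/(6*0.66078328) = 3.6068
Cpu = (120.3 - 117.38)/(3*0.66078328) = 1.4730
Cpl = (117.38 - 106.0)/(3*0.66078328) = 5.7407
Cpk = min(Cpu, Cpl) = 1.4730

1.4730


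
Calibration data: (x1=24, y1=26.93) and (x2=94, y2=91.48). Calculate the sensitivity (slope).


slope = (y2 - y1) / (x2 - x1)
= (91.48 - 26.93) / (94 - 24)
= 64.5500 / 70
= 0.9221

0.9221


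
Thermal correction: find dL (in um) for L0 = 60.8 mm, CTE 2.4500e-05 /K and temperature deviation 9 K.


dL = L * alpha * dT
= 60.8 * 2.4500e-05 * 9
= 0.0134064 mm
dL_um = 0.0134064 * 1000 = 13.4064 um

13.4064


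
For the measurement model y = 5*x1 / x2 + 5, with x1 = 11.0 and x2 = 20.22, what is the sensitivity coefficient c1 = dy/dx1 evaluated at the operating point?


y = 5*x1 / x2 + 5
dy/dx1 = 5/x2
Evaluate at x2 = 20.22: c1 = 5 / 20.22
c1 = 0.2473

0.2473


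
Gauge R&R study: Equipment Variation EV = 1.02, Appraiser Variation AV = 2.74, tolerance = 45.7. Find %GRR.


GRR = sqrt(EV^2 + AV^2) = sqrt(1.02^2 + 2.74^2) = 2.9236963
%GRR = GRR / tol * 100 = 2.9236963 / 45.7 * 100
%GRR = 6.3976

6.3976


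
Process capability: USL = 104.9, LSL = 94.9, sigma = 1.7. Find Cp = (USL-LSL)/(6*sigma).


Cp = (USL - LSL) / (6 * sigma)
= (104.9 - 94.9) / (6 * 1.7)
= 10.0000 / 10.2000
= 0.9804

0.9804


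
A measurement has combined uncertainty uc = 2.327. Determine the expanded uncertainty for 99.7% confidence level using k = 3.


U = k * uc
U = 3 * 2.327
U = 6.9810

6.9810


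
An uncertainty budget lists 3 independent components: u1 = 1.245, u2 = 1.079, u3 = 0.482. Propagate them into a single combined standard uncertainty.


uc = sqrt(1.245^2 + 1.079^2 + 0.482^2)
uc = sqrt(2.94659)
uc = 1.7166

1.7166


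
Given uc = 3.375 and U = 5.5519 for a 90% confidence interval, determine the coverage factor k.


k = U / uc
k = 5.5519 / 3.375
k = 1.645

1.645


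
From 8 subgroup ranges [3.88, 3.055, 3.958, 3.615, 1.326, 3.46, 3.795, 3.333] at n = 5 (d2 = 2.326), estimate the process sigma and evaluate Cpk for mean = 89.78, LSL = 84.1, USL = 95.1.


R_bar = (3.88 + 3.055 + 3.958 + 3.615 + 1.326 + 3.46 + 3.795 + 3.333) / 8 = 3.30275
sigma = R_bar / d2 = 3.30275 / 2.326 = 1.4199269
Cp = (USL - LSL)/(6*sigma) = (95.1 - 84.1)/(6*1.4199269) = 1.2911
Cpu = (95.1 - 89.78)/(3*1.4199269) = 1.2489
Cpl = (89.78 - 84.1)/(3*1.4199269) = 1.3334
Cpk = min(Cpu, Cpl) = 1.2489

1.2489


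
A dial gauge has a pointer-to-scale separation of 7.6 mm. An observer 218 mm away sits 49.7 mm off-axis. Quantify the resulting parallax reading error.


error = h * offset / d
= 7.6 * 49.7 / 218
= 1.7327

1.7327


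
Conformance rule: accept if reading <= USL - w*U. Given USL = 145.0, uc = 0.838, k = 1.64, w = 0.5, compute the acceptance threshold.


U = k * uc = 1.64 * 0.838 = 1.37432
guard band g = w * U = 0.5 * 1.37432 = 0.68716
AL = USL - g = 145.0 - 0.68716
AL = 144.3128

144.3128


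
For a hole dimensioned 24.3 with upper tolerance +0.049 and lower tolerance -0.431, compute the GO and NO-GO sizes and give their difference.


GO = nominal - lower_tol (smallest hole = maximum material condition)
GO = 24.3 - 0.431 = 23.869
NO-GO = nominal + upper_tol (largest hole = least material condition)
NO-GO = 24.3 + 0.049 = 24.349
spread = NO-GO - GO = 24.349 - 23.869 = 0.4800

0.4800


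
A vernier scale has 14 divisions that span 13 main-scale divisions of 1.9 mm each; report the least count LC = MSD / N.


LC = MSD / n_div
= 1.9 / 14
= 0.1357

0.1357


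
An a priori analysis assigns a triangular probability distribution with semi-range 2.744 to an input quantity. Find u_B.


u_B = half_width / sqrt(6)
u_B = 2.744 / 2.4494897
u_B = 1.1202

1.1202


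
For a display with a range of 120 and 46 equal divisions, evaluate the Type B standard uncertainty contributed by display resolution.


resolution = range / divisions
resolution = 120 / 46 = 2.6086957
u_res = resolution / (2*sqrt(3))
u_res = 2.6086957 / 3.4641016
u_res = 0.7531

0.7531


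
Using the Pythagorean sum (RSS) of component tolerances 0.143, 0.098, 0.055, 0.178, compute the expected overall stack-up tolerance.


RSS = sqrt(0.143^2 + 0.098^2 + 0.055^2 + 0.178^2)
= sqrt(0.064762)
= 0.2545

0.2545


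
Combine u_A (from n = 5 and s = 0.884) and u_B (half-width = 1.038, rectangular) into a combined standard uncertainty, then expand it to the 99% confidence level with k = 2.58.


u_A = s / sqrt(n) = 0.884 / sqrt(5) = 0.39533682
u_B = half_width / sqrt(3) = 1.038 / sqrt(3) = 0.59928958
uc = sqrt(u_A^2 + u_B^2) = sqrt(0.39533682^2 + 0.59928958^2) = 0.71794095
U = k * uc = 2.58 * 0.71794095
U = 1.8523

1.8523


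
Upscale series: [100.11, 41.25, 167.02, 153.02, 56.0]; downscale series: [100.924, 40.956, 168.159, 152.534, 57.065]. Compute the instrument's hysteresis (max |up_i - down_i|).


|100.11 - 100.924| = 0.8140
|41.25 - 40.956| = 0.2940
|167.02 - 168.159| = 1.1390
|153.02 - 152.534| = 0.4860
|56.0 - 57.065| = 1.0650
hysteresis = max(diffs) = 1.1390

1.1390


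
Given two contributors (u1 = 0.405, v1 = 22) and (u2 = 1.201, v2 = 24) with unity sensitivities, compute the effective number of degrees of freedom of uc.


uc = sqrt(u1^2 + u2^2) = sqrt(0.405^2 + 1.201^2) = 1.2674486
v_eff = uc^4 / (u1^4/v1 + u2^4/v2)
= 1.2674486^4 / (0.405^4/22 + 1.201^4/24)
= 2.5806043 / 0.087911278
v_eff = 29.3546

29.3546


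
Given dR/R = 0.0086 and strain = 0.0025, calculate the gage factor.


GF = (dR/R) / epsilon
= 0.0086 / 0.0025
= 3.4400

3.4400


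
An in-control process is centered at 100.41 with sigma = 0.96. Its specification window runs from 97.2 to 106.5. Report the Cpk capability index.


Cpu = (USL - mean) / (3*sigma) = (106.5 - 100.41) / (3*0.96) = 2.1146
Cpl = (mean - LSL) / (3*sigma) = (100.41 - 97.2) / (3*0.96) = 1.1146
Cpk = min(Cpu, Cpl) = 1.1146

1.1146


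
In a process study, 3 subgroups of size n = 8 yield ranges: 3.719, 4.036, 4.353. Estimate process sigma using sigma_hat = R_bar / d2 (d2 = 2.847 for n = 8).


R_bar = (3.719 + 4.036 + 4.353) / 3
R_bar = 12.108 / 3 = 4.036
sigma_hat = R_bar / d2 = 4.036 / 2.847 = 1.4176

1.4176


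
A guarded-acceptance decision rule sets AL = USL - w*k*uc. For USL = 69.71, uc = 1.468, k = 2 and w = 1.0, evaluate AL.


U = k * uc = 2 * 1.468 = 2.936
guard band g = w * U = 1.0 * 2.936 = 2.936
AL = USL - g = 69.71 - 2.936
AL = 66.7740

66.7740


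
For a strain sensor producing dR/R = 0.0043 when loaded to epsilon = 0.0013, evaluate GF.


GF = (dR/R) / epsilon
= 0.0043 / 0.0013
= 3.3077

3.3077


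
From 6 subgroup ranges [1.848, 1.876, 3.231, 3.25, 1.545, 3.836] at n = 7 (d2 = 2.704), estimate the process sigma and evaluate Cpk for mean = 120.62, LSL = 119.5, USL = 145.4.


R_bar = (1.848 + 1.876 + 3.231 + 3.25 + 1.545 + 3.836) / 6 = 2.5976667
sigma = R_bar / d2 = 2.5976667 / 2.704 = 0.96067555
Cp = (USL - LSL)/(6*sigma) = (145.4 - 119.5)/(6*0.96067555) = 4.4934
Cpu = (145.4 - 120.62)/(3*0.96067555) = 8.5981
Cpl = (120.62 - 119.5)/(3*0.96067555) = 0.3886
Cpk = min(Cpu, Cpl) = 0.3886

0.3886


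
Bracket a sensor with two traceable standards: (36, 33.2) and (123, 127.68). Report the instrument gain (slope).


slope = (y2 - y1) / (x2 - x1)
= (127.68 - 33.2) / (123 - 36)
= 94.4800 / 87
= 1.0860

1.0860


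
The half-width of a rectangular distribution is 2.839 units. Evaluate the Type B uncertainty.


u_B = half_width / sqrt(3)
u_B = 2.839 / 1.7320508
u_B = 1.6391

1.6391


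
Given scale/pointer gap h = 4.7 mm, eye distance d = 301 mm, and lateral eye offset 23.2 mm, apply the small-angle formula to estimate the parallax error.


error = h * offset / d
= 4.7 * 23.2 / 301
= 0.3623

0.3623


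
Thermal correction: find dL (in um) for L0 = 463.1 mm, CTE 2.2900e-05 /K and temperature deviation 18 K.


dL = L * alpha * dT
= 463.1 * 2.2900e-05 * 18
= 0.1908898 mm
dL_um = 0.1908898 * 1000 = 190.8898 um

190.8898


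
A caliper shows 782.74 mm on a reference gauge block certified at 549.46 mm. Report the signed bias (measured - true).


Systematic error = measured - true
= 782.74 - 549.46
= 233.2800

233.2800


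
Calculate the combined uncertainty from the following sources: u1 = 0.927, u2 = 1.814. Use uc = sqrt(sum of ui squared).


uc = sqrt(0.927^2 + 1.814^2)
uc = sqrt(4.149925)
uc = 2.0371

2.0371


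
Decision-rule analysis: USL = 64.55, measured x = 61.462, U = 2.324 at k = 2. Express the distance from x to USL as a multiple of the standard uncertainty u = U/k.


u = U / k = 2.324 / 2 = 1.162
margin = |USL - x| = |64.55 - 61.462| = 3.088
z = margin / u = 3.088 / 1.162
z = 2.6575

2.6575


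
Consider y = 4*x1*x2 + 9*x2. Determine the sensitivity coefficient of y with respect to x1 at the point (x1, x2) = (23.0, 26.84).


y = 4*x1*x2 + 9*x2
dy/dx1 = 4*x2
Evaluate at x2 = 26.84: c1 = 4 * 26.84
c1 = 107.3600

107.3600


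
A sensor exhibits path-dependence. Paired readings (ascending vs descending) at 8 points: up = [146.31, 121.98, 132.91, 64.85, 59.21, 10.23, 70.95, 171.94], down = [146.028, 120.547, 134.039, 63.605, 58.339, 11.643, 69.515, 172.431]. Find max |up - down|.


|146.31 - 146.028| = 0.2820
|121.98 - 120.547| = 1.4330
|132.91 - 134.039| = 1.1290
|64.85 - 63.605| = 1.2450
|59.21 - 58.339| = 0.8710
|10.23 - 11.643| = 1.4130
|70.95 - 69.515| = 1.4350
|171.94 - 172.431| = 0.4910
hysteresis = max(diffs) = 1.4350

1.4350


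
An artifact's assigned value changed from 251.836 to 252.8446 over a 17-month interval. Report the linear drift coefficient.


rate = (v2 - v1) / months
= (252.8446 - 251.836) / 17
= 1.0086 / 17
= 0.0593

0.0593
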